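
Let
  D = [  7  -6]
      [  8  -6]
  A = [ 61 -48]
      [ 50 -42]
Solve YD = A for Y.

Since D sits to the right of Y, Y = AD⁻¹.
D has determinant 6; D⁻¹ = [[-1, 1], [-4/3, 7/6]].
Y = AD⁻¹ = [[61, -48], [50, -42]] · [[-1, 1], [-4/3, 7/6]] = [[3, 5], [6, 1]].

Y = [[3, 5], [6, 1]]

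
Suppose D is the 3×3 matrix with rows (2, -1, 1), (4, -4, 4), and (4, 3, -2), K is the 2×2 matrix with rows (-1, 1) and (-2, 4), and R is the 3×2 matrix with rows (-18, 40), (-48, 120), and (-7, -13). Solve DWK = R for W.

W = [[2, 2], [3, -4], [-5, 3]]

W = D⁻¹RK⁻¹ (apply D⁻¹ on the left and K⁻¹ on the right).
det D = -4, so D⁻¹ = [[1, -1/4, 0], [-6, 2, 1], [-7, 5/2, 1]].
K has determinant -2; K⁻¹ = [[-2, 1/2], [-1, 1/2]].
D⁻¹R = [[-6, 10], [5, -13], [-1, 7]].
W = (D⁻¹R)K⁻¹ = [[2, 2], [3, -4], [-5, 3]].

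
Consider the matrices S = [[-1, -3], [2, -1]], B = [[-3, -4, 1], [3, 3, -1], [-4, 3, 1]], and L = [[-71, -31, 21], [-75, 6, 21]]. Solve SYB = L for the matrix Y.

Isolating Y: multiply by S⁻¹ from the left and B⁻¹ from the right, so Y = S⁻¹LB⁻¹.
S has determinant 7; S⁻¹ = [[-1/7, 3/7], [-2/7, -1/7]].
det B = -1, so B⁻¹ = [[-6, -7, -1], [-1, -1, 0], [-21, -25, -3]].
S⁻¹L = [[-22, 7, 6], [31, 8, -9]].
Y = (S⁻¹L)B⁻¹ = [[-1, -3, 4], [-5, 0, -4]].

Y = [[-1, -3, 4], [-5, 0, -4]]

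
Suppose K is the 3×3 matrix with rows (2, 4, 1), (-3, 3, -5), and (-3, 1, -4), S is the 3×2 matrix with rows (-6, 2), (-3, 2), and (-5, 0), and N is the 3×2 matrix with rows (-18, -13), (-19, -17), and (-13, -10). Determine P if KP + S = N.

P = [[-1, 3], [-3, -5], [2, -1]]

KP = N − S = [[-12, -15], [-16, -19], [-8, -10]].
Since K multiplies P on the left, P = K⁻¹(N − S).
det K = 4, so K⁻¹ = [[-7/4, 17/4, -23/4], [3/4, -5/4, 7/4], [3/2, -7/2, 9/2]].
P = K⁻¹(N − S) = [[-1, 3], [-3, -5], [2, -1]].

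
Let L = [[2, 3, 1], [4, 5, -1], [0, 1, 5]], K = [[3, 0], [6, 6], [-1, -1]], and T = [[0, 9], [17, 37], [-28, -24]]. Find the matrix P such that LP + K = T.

LP = T − K = [[-3, 9], [11, 31], [-27, -23]].
Since L multiplies P on the left, P = L⁻¹(T − K).
det L = -4, so L⁻¹ = [[-13/2, 7/2, 2], [5, -5/2, -3/2], [-1, 1/2, 1/2]].
P = L⁻¹(T − K) = [[4, 4], [-2, 2], [-5, -5]].

P = [[4, 4], [-2, 2], [-5, -5]]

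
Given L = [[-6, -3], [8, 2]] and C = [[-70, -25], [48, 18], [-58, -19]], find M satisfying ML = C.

Right-multiplying both sides by L⁻¹ gives M = CL⁻¹.
det L = 12; the adjugate gives L⁻¹ = [[1/6, 1/4], [-2/3, -1/2]].
M = CL⁻¹ = [[-70, -25], [48, 18], [-58, -19]] · [[1/6, 1/4], [-2/3, -1/2]] = [[5, -5], [-4, 3], [3, -5]].

M = [[5, -5], [-4, 3], [3, -5]]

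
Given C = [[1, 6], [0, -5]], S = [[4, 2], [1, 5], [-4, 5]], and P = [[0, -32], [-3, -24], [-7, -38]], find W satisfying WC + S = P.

WC = P − S = [[-4, -34], [-4, -29], [-3, -43]].
Right-multiplying both sides by C⁻¹ gives W = (P − S)C⁻¹.
det C = -5; the adjugate gives C⁻¹ = [[1, 6/5], [0, -1/5]].
W = (P − S)C⁻¹ = [[-4, 2], [-4, 1], [-3, 5]].

W = [[-4, 2], [-4, 1], [-3, 5]]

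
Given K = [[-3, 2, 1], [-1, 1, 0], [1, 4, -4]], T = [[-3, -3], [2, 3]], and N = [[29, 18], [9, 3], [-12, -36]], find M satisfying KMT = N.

M = [[4, 4], [-3, -2], [1, 5]]

Left-multiply by K⁻¹ and right-multiply by T⁻¹: M = K⁻¹NT⁻¹.
K has determinant -1; K⁻¹ = [[4, -12, 1], [4, -11, 1], [5, -14, 1]].
T has determinant -3; T⁻¹ = [[-1, -1], [2/3, 1]].
K⁻¹N = [[-4, 0], [5, 3], [7, 12]].
M = (K⁻¹N)T⁻¹ = [[4, 4], [-3, -2], [1, 5]].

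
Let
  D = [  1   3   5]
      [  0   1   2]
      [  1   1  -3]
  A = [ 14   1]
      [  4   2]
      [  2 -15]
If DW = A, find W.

W = [[3, -2], [2, -4], [1, 3]]

Left-multiplying both sides by D⁻¹ gives W = D⁻¹A.
D has determinant -4; D⁻¹ = [[5/4, -7/2, -1/4], [-1/2, 2, 1/2], [1/4, -1/2, -1/4]].
W = D⁻¹A = [[5/4, -7/2, -1/4], [-1/2, 2, 1/2], [1/4, -1/2, -1/4]] · [[14, 1], [4, 2], [2, -15]] = [[3, -2], [2, -4], [1, 3]].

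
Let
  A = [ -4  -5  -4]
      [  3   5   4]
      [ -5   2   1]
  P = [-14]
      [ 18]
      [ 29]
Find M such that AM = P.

A is on the left of M, so left-multiply by A⁻¹: M = A⁻¹P.
A has determinant 3; A⁻¹ = [[-1, -1, 0], [-23/3, -8, 4/3], [31/3, 11, -5/3]].
M = A⁻¹P = [[-1, -1, 0], [-23/3, -8, 4/3], [31/3, 11, -5/3]] · [[-14], [18], [29]] = [[-4], [2], [5]].

M = [[-4], [2], [5]]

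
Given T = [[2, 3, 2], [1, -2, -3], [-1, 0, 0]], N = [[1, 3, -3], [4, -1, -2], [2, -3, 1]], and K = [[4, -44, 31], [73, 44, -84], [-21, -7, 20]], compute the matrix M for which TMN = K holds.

M = [[3, 5, -1], [-4, -1, 3], [-4, -1, -4]]

M = T⁻¹KN⁻¹ (apply T⁻¹ on the left and N⁻¹ on the right).
det T = 5; the adjugate gives T⁻¹ = [[0, 0, -1], [3/5, 2/5, 8/5], [-2/5, -3/5, -7/5]].
det N = -1, so N⁻¹ = [[7, -6, 9], [8, -7, 10], [10, -9, 13]].
T⁻¹K = [[21, 7, -20], [-2, -20, 17], [-16, 1, 10]].
M = (T⁻¹K)N⁻¹ = [[3, 5, -1], [-4, -1, 3], [-4, -1, -4]].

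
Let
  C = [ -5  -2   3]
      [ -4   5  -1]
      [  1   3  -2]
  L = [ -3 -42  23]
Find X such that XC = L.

X = [[4, -5, -3]]

Right-multiplying both sides by C⁻¹ gives X = LC⁻¹.
det C = 2; the adjugate gives C⁻¹ = [[-7/2, 5/2, -13/2], [-9/2, 7/2, -17/2], [-17/2, 13/2, -33/2]].
X = LC⁻¹ = [[-3, -42, 23]] · [[-7/2, 5/2, -13/2], [-9/2, 7/2, -17/2], [-17/2, 13/2, -33/2]] = [[4, -5, -3]].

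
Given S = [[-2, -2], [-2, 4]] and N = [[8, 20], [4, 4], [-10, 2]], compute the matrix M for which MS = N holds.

Since S sits to the right of M, M = NS⁻¹.
S has determinant -12; S⁻¹ = [[-1/3, -1/6], [-1/6, 1/6]].
M = NS⁻¹ = [[8, 20], [4, 4], [-10, 2]] · [[-1/3, -1/6], [-1/6, 1/6]] = [[-6, 2], [-2, 0], [3, 2]].

M = [[-6, 2], [-2, 0], [3, 2]]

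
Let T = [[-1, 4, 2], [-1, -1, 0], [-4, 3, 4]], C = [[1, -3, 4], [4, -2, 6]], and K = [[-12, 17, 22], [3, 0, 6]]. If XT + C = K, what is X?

XT = K − C = [[-13, 20, 18], [-1, 2, 0]].
Since T sits to the right of X, X = (K − C)T⁻¹.
det T = 6; the adjugate gives T⁻¹ = [[-2/3, -5/3, 1/3], [2/3, 2/3, -1/3], [-7/6, -13/6, 5/6]].
X = (K − C)T⁻¹ = [[1, -4, 4], [2, 3, -1]].

X = [[1, -4, 4], [2, 3, -1]]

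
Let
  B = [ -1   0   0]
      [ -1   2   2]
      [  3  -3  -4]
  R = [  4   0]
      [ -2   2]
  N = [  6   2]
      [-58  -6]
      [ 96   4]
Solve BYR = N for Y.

Y = [[-2, -1], [-5, -3], [-4, 1]]

Y = B⁻¹NR⁻¹ (apply B⁻¹ on the left and R⁻¹ on the right).
det B = 2; the adjugate gives B⁻¹ = [[-1, 0, 0], [1, 2, 1], [-3/2, -3/2, -1]].
det R = 8, so R⁻¹ = [[1/4, 0], [1/4, 1/2]].
B⁻¹N = [[-6, -2], [-14, -6], [-18, 2]].
Y = (B⁻¹N)R⁻¹ = [[-2, -1], [-5, -3], [-4, 1]].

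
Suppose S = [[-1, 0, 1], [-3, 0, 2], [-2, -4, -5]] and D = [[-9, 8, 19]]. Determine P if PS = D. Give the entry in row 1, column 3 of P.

-2

Right-multiplying both sides by S⁻¹ gives P = DS⁻¹.
S has determinant 4; S⁻¹ = [[2, -1, 0], [-19/4, 7/4, -1/4], [3, -1, 0]].
P = DS⁻¹ = [[-9, 8, 19]] · [[2, -1, 0], [-19/4, 7/4, -1/4], [3, -1, 0]] = [[1, 4, -2]].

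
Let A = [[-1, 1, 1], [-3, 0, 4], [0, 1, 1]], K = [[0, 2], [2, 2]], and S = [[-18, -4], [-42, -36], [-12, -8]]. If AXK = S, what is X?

X = [[-5, 3], [5, -3], [-3, -3]]

X = A⁻¹SK⁻¹ (apply A⁻¹ on the left and K⁻¹ on the right).
A has determinant 4; A⁻¹ = [[-1, 0, 1], [3/4, -1/4, 1/4], [-3/4, 1/4, 3/4]].
det K = -4, so K⁻¹ = [[-1/2, 1/2], [1/2, 0]].
A⁻¹S = [[6, -4], [-6, 4], [-6, -12]].
X = (A⁻¹S)K⁻¹ = [[-5, 3], [5, -3], [-3, -3]].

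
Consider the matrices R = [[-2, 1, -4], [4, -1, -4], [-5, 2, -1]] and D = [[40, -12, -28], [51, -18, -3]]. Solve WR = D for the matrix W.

Since R sits to the right of W, W = DR⁻¹.
det R = -6, so R⁻¹ = [[-3/2, 7/6, 4/3], [-4, 3, 4], [-1/2, 1/6, 1/3]].
W = DR⁻¹ = [[40, -12, -28], [51, -18, -3]] · [[-3/2, 7/6, 4/3], [-4, 3, 4], [-1/2, 1/6, 1/3]] = [[2, 6, -4], [-3, 5, -5]].

W = [[2, 6, -4], [-3, 5, -5]]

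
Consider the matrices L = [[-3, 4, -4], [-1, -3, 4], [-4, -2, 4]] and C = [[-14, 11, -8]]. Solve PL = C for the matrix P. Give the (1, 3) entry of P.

4

Since L sits to the right of P, P = CL⁻¹.
det L = 4; the adjugate gives L⁻¹ = [[-1, -2, 1], [-3, -7, 4], [-5/2, -11/2, 13/4]].
P = CL⁻¹ = [[-14, 11, -8]] · [[-1, -2, 1], [-3, -7, 4], [-5/2, -11/2, 13/4]] = [[1, -5, 4]].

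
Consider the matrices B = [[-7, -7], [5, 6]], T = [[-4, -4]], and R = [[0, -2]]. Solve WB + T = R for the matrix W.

WB = R − T = [[4, 2]].
Right-multiplying both sides by B⁻¹ gives W = (R − T)B⁻¹.
B has determinant -7; B⁻¹ = [[-6/7, -1], [5/7, 1]].
W = (R − T)B⁻¹ = [[-2, -2]].

W = [[-2, -2]]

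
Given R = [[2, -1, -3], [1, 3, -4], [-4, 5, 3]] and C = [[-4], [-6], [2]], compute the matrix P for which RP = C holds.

P = [[3], [1], [3]]

R is on the left of P, so left-multiply by R⁻¹: P = R⁻¹C.
det R = -6; the adjugate gives R⁻¹ = [[-29/6, 2, -13/6], [-13/6, 1, -5/6], [-17/6, 1, -7/6]].
P = R⁻¹C = [[-29/6, 2, -13/6], [-13/6, 1, -5/6], [-17/6, 1, -7/6]] · [[-4], [-6], [2]] = [[3], [1], [3]].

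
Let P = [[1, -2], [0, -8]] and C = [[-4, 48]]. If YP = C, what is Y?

Y = [[-4, -5]]

Since P sits to the right of Y, Y = CP⁻¹.
P has determinant -8; P⁻¹ = [[1, -1/4], [0, -1/8]].
Y = CP⁻¹ = [[-4, 48]] · [[1, -1/4], [0, -1/8]] = [[-4, -5]].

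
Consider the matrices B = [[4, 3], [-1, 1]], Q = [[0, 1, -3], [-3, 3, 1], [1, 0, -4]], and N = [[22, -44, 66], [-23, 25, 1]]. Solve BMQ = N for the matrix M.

M = B⁻¹NQ⁻¹ (apply B⁻¹ on the left and Q⁻¹ on the right).
B has determinant 7; B⁻¹ = [[1/7, -3/7], [1/7, 4/7]].
det Q = -2; the adjugate gives Q⁻¹ = [[6, -2, -5], [11/2, -3/2, -9/2], [3/2, -1/2, -3/2]].
B⁻¹N = [[13, -17, 9], [-10, 8, 10]].
M = (B⁻¹N)Q⁻¹ = [[-2, -5, -2], [-1, 3, -1]].

M = [[-2, -5, -2], [-1, 3, -1]]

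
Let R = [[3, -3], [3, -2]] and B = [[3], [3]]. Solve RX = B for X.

X = [[1], [0]]

Since R multiplies X on the left, X = R⁻¹B.
det R = 3, so R⁻¹ = [[-2/3, 1], [-1, 1]].
X = R⁻¹B = [[-2/3, 1], [-1, 1]] · [[3], [3]] = [[1], [0]].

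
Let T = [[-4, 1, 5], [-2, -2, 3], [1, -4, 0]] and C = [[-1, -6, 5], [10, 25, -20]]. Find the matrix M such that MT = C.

M = [[4, -5, 5], [-1, -5, -4]]

Since T sits to the right of M, M = CT⁻¹.
det T = 5; the adjugate gives T⁻¹ = [[12/5, -4, 13/5], [3/5, -1, 2/5], [2, -3, 2]].
M = CT⁻¹ = [[-1, -6, 5], [10, 25, -20]] · [[12/5, -4, 13/5], [3/5, -1, 2/5], [2, -3, 2]] = [[4, -5, 5], [-1, -5, -4]].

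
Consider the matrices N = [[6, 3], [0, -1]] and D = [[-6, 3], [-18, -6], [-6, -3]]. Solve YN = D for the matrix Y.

N is on the right of Y, so right-multiply by N⁻¹: Y = DN⁻¹.
N has determinant -6; N⁻¹ = [[1/6, 1/2], [0, -1]].
Y = DN⁻¹ = [[-6, 3], [-18, -6], [-6, -3]] · [[1/6, 1/2], [0, -1]] = [[-1, -6], [-3, -3], [-1, 0]].

Y = [[-1, -6], [-3, -3], [-1, 0]]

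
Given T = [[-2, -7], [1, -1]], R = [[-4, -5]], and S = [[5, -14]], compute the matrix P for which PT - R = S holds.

P = [[2, 5]]

PT = S + R = [[1, -19]].
Right-multiplying both sides by T⁻¹ gives P = (S + R)T⁻¹.
det T = 9, so T⁻¹ = [[-1/9, 7/9], [-1/9, -2/9]].
P = (S + R)T⁻¹ = [[2, 5]].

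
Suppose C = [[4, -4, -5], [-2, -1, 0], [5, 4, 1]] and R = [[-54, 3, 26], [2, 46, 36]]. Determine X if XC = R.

X = [[-6, 5, -4], [-6, 2, 6]]

Right-multiplying both sides by C⁻¹ gives X = RC⁻¹.
det C = 3, so C⁻¹ = [[-1/3, -16/3, -5/3], [2/3, 29/3, 10/3], [-1, -12, -4]].
X = RC⁻¹ = [[-54, 3, 26], [2, 46, 36]] · [[-1/3, -16/3, -5/3], [2/3, 29/3, 10/3], [-1, -12, -4]] = [[-6, 5, -4], [-6, 2, 6]].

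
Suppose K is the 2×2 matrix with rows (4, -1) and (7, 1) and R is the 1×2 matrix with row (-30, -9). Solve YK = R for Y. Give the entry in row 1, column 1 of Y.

Since K sits to the right of Y, Y = RK⁻¹.
det K = 11, so K⁻¹ = [[1/11, 1/11], [-7/11, 4/11]].
Y = RK⁻¹ = [[-30, -9]] · [[1/11, 1/11], [-7/11, 4/11]] = [[3, -6]].

3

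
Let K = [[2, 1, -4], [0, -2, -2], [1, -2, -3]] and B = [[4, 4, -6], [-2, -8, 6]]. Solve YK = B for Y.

K is on the right of Y, so right-multiply by K⁻¹: Y = BK⁻¹.
det K = -6, so K⁻¹ = [[-1/3, -11/6, 5/3], [1/3, 1/3, -2/3], [-1/3, -5/6, 2/3]].
Y = BK⁻¹ = [[4, 4, -6], [-2, -8, 6]] · [[-1/3, -11/6, 5/3], [1/3, 1/3, -2/3], [-1/3, -5/6, 2/3]] = [[2, -1, 0], [-4, -4, 6]].

Y = [[2, -1, 0], [-4, -4, 6]]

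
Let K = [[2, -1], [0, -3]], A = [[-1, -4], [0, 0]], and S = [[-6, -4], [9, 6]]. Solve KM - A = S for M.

KM = S + A = [[-7, -8], [9, 6]].
Left-multiplying both sides by K⁻¹ gives M = K⁻¹(S + A).
K has determinant -6; K⁻¹ = [[1/2, -1/6], [0, -1/3]].
M = K⁻¹(S + A) = [[-5, -5], [-3, -2]].

M = [[-5, -5], [-3, -2]]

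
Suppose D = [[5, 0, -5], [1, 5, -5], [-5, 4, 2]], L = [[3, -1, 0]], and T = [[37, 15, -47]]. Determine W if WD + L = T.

WD = T − L = [[34, 16, -47]].
D is on the right of W, so right-multiply by D⁻¹: W = (T − L)D⁻¹.
det D = 5, so D⁻¹ = [[6, -4, 5], [23/5, -3, 4], [29/5, -4, 5]].
W = (T − L)D⁻¹ = [[5, 4, -1]].

W = [[5, 4, -1]]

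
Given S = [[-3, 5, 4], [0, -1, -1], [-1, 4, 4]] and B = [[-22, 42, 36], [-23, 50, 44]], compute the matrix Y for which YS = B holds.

Y = [[6, 4, 4], [6, 0, 5]]

Right-multiplying both sides by S⁻¹ gives Y = BS⁻¹.
det S = 1; the adjugate gives S⁻¹ = [[0, -4, -1], [1, -8, -3], [-1, 7, 3]].
Y = BS⁻¹ = [[-22, 42, 36], [-23, 50, 44]] · [[0, -4, -1], [1, -8, -3], [-1, 7, 3]] = [[6, 4, 4], [6, 0, 5]].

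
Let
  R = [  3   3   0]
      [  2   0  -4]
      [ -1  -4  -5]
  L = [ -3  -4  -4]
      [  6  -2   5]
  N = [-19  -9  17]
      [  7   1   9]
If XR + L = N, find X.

XR = N − L = [[-16, -5, 21], [1, 3, 4]].
Right-multiplying both sides by R⁻¹ gives X = (N − L)R⁻¹.
R has determinant -6; R⁻¹ = [[8/3, -5/2, 2], [-7/3, 5/2, -2], [4/3, -3/2, 1]].
X = (N − L)R⁻¹ = [[-3, -4, -1], [1, -1, 0]].

X = [[-3, -4, -1], [1, -1, 0]]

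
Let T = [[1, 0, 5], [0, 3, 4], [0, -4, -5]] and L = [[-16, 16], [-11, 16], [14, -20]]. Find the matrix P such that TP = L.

P = [[-6, -4], [-1, 0], [-2, 4]]

Left-multiplying both sides by T⁻¹ gives P = T⁻¹L.
det T = 1; the adjugate gives T⁻¹ = [[1, -20, -15], [0, -5, -4], [0, 4, 3]].
P = T⁻¹L = [[1, -20, -15], [0, -5, -4], [0, 4, 3]] · [[-16, 16], [-11, 16], [14, -20]] = [[-6, -4], [-1, 0], [-2, 4]].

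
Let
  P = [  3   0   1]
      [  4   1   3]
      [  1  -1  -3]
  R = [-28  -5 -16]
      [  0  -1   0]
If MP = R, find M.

M = [[-1, -6, -1], [3, -2, -1]]

P is on the right of M, so right-multiply by P⁻¹: M = RP⁻¹.
P has determinant -5; P⁻¹ = [[0, 1/5, 1/5], [-3, 2, 1], [1, -3/5, -3/5]].
M = RP⁻¹ = [[-28, -5, -16], [0, -1, 0]] · [[0, 1/5, 1/5], [-3, 2, 1], [1, -3/5, -3/5]] = [[-1, -6, -1], [3, -2, -1]].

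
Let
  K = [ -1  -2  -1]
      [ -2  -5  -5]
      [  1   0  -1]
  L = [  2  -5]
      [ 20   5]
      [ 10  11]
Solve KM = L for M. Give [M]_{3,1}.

-5

K is on the left of M, so left-multiply by K⁻¹: M = K⁻¹L.
K has determinant 4; K⁻¹ = [[5/4, -1/2, 5/4], [-7/4, 1/2, -3/4], [5/4, -1/2, 1/4]].
M = K⁻¹L = [[5/4, -1/2, 5/4], [-7/4, 1/2, -3/4], [5/4, -1/2, 1/4]] · [[2, -5], [20, 5], [10, 11]] = [[5, 5], [-1, 3], [-5, -6]].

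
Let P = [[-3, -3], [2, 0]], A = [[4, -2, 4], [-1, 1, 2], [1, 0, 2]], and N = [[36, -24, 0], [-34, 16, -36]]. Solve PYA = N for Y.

Isolating Y: multiply by P⁻¹ from the left and A⁻¹ from the right, so Y = P⁻¹NA⁻¹.
P has determinant 6; P⁻¹ = [[0, 1/2], [-1/3, -1/2]].
A has determinant -4; A⁻¹ = [[-1/2, -1, 2], [-1, -1, 3], [1/4, 1/2, -1/2]].
P⁻¹N = [[-17, 8, -18], [5, 0, 18]].
Y = (P⁻¹N)A⁻¹ = [[-4, 0, -1], [2, 4, 1]].

Y = [[-4, 0, -1], [2, 4, 1]]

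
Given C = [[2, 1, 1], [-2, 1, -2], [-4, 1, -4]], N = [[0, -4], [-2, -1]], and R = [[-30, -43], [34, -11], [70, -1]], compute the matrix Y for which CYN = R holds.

Y = [[3, 5], [5, 1], [-4, 4]]

Isolating Y: multiply by C⁻¹ from the left and N⁻¹ from the right, so Y = C⁻¹RN⁻¹.
det C = -2; the adjugate gives C⁻¹ = [[1, -5/2, 3/2], [0, 2, -1], [-1, 3, -2]].
det N = -8, so N⁻¹ = [[1/8, -1/2], [-1/4, 0]].
C⁻¹R = [[-10, -17], [-2, -21], [-8, 12]].
Y = (C⁻¹R)N⁻¹ = [[3, 5], [5, 1], [-4, 4]].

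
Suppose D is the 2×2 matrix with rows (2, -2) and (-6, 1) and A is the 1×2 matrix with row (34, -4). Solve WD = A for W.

W = [[-1, -6]]

Since D sits to the right of W, W = AD⁻¹.
det D = -10, so D⁻¹ = [[-1/10, -1/5], [-3/5, -1/5]].
W = AD⁻¹ = [[34, -4]] · [[-1/10, -1/5], [-3/5, -1/5]] = [[-1, -6]].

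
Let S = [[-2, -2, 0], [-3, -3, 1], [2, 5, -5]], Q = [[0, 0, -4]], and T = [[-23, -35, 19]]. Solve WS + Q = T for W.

W = [[3, 3, -4]]

WS = T − Q = [[-23, -35, 23]].
Right-multiplying both sides by S⁻¹ gives W = (T − Q)S⁻¹.
det S = 6; the adjugate gives S⁻¹ = [[5/3, -5/3, -1/3], [-13/6, 5/3, 1/3], [-3/2, 1, 0]].
W = (T − Q)S⁻¹ = [[3, 3, -4]].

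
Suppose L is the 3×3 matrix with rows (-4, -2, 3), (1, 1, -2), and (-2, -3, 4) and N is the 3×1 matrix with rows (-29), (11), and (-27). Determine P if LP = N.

P = [[4], [5], [-1]]

L is on the left of P, so left-multiply by L⁻¹: P = L⁻¹N.
L has determinant 5; L⁻¹ = [[-2/5, -1/5, 1/5], [0, -2, -1], [-1/5, -8/5, -2/5]].
P = L⁻¹N = [[-2/5, -1/5, 1/5], [0, -2, -1], [-1/5, -8/5, -2/5]] · [[-29], [11], [-27]] = [[4], [5], [-1]].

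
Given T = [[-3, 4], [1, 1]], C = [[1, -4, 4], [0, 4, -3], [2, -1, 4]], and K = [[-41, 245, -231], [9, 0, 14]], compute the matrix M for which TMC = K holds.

M = [[5, -3, 3], [-4, 5, 1]]

M = T⁻¹KC⁻¹ (apply T⁻¹ on the left and C⁻¹ on the right).
T has determinant -7; T⁻¹ = [[-1/7, 4/7], [1/7, 3/7]].
C has determinant 5; C⁻¹ = [[13/5, 12/5, -4/5], [-6/5, -4/5, 3/5], [-8/5, -7/5, 4/5]].
T⁻¹K = [[11, -35, 41], [-2, 35, -27]].
M = (T⁻¹K)C⁻¹ = [[5, -3, 3], [-4, 5, 1]].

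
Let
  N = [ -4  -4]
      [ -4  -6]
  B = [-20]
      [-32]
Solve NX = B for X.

Left-multiplying both sides by N⁻¹ gives X = N⁻¹B.
det N = 8, so N⁻¹ = [[-3/4, 1/2], [1/2, -1/2]].
X = N⁻¹B = [[-3/4, 1/2], [1/2, -1/2]] · [[-20], [-32]] = [[-1], [6]].

X = [[-1], [6]]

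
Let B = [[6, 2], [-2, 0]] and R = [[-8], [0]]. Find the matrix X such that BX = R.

B is on the left of X, so left-multiply by B⁻¹: X = B⁻¹R.
det B = 4, so B⁻¹ = [[0, -1/2], [1/2, 3/2]].
X = B⁻¹R = [[0, -1/2], [1/2, 3/2]] · [[-8], [0]] = [[0], [-4]].

X = [[0], [-4]]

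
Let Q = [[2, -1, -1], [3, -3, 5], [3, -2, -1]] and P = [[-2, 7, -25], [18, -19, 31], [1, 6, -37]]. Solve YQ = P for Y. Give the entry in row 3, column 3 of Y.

5

Right-multiplying both sides by Q⁻¹ gives Y = PQ⁻¹.
Q has determinant 5; Q⁻¹ = [[13/5, 1/5, -8/5], [18/5, 1/5, -13/5], [3/5, 1/5, -3/5]].
Y = PQ⁻¹ = [[-2, 7, -25], [18, -19, 31], [1, 6, -37]] · [[13/5, 1/5, -8/5], [18/5, 1/5, -13/5], [3/5, 1/5, -3/5]] = [[5, -4, 0], [-3, 6, 2], [2, -6, 5]].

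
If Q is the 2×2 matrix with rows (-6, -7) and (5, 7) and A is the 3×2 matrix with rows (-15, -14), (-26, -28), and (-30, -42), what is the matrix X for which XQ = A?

Right-multiplying both sides by Q⁻¹ gives X = AQ⁻¹.
Q has determinant -7; Q⁻¹ = [[-1, -1], [5/7, 6/7]].
X = AQ⁻¹ = [[-15, -14], [-26, -28], [-30, -42]] · [[-1, -1], [5/7, 6/7]] = [[5, 3], [6, 2], [0, -6]].

X = [[5, 3], [6, 2], [0, -6]]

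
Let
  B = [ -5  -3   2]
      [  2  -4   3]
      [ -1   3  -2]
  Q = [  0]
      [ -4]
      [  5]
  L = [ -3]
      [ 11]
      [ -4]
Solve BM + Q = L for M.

BM = L − Q = [[-3], [15], [-9]].
Left-multiplying both sides by B⁻¹ gives M = B⁻¹(L − Q).
B has determinant 6; B⁻¹ = [[-1/6, 0, -1/6], [1/6, 2, 19/6], [1/3, 3, 13/3]].
M = B⁻¹(L − Q) = [[2], [1], [5]].

M = [[2], [1], [5]]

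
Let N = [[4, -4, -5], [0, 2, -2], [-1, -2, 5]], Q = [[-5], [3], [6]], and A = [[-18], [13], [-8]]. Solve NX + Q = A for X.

NX = A − Q = [[-13], [10], [-14]].
N is on the left of X, so left-multiply by N⁻¹: X = N⁻¹(A − Q).
N has determinant 6; N⁻¹ = [[1, 5, 3], [1/3, 5/2, 4/3], [1/3, 2, 4/3]].
X = N⁻¹(A − Q) = [[-5], [2], [-3]].

X = [[-5], [2], [-3]]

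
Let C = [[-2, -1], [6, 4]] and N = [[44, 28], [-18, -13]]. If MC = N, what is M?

M = [[-4, 6], [-3, -4]]

C is on the right of M, so right-multiply by C⁻¹: M = NC⁻¹.
det C = -2; the adjugate gives C⁻¹ = [[-2, -1/2], [3, 1]].
M = NC⁻¹ = [[44, 28], [-18, -13]] · [[-2, -1/2], [3, 1]] = [[-4, 6], [-3, -4]].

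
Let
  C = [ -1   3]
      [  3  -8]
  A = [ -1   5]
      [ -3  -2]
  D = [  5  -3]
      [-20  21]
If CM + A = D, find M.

CM = D − A = [[6, -8], [-17, 23]].
Left-multiplying both sides by C⁻¹ gives M = C⁻¹(D − A).
det C = -1; the adjugate gives C⁻¹ = [[8, 3], [3, 1]].
M = C⁻¹(D − A) = [[-3, 5], [1, -1]].

M = [[-3, 5], [1, -1]]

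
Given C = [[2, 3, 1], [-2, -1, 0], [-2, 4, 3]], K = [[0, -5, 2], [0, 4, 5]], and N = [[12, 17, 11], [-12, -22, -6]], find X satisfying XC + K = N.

XC = N − K = [[12, 22, 9], [-12, -26, -11]].
Since C sits to the right of X, X = (N − K)C⁻¹.
C has determinant 2; C⁻¹ = [[-3/2, -5/2, 1/2], [3, 4, -1], [-5, -7, 2]].
X = (N − K)C⁻¹ = [[3, -5, 2], [-5, 3, -2]].

X = [[3, -5, 2], [-5, 3, -2]]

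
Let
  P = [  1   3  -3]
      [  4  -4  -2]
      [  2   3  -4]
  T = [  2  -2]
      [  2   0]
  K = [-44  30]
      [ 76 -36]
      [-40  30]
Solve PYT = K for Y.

Y = [[3, 2], [-3, -3], [3, 0]]

Left-multiply by P⁻¹ and right-multiply by T⁻¹: Y = P⁻¹KT⁻¹.
det P = -2; the adjugate gives P⁻¹ = [[-11, -3/2, 9], [-6, -1, 5], [-10, -3/2, 8]].
det T = 4; the adjugate gives T⁻¹ = [[0, 1/2], [-1/2, 1/2]].
P⁻¹K = [[10, -6], [-12, 6], [6, -6]].
Y = (P⁻¹K)T⁻¹ = [[3, 2], [-3, -3], [3, 0]].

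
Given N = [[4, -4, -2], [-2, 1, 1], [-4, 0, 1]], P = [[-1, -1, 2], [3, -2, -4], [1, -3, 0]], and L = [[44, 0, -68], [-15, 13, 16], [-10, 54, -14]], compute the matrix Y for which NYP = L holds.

Y = [[1, -1, 5], [5, -2, 4], [5, 0, -1]]

Isolating Y: multiply by N⁻¹ from the left and P⁻¹ from the right, so Y = N⁻¹LP⁻¹.
det N = 4, so N⁻¹ = [[1/4, 1, -1/2], [-1/2, -1, 0], [1, 4, -1]].
det P = 2; the adjugate gives P⁻¹ = [[-6, -3, 4], [-2, -1, 1], [-7/2, -2, 5/2]].
N⁻¹L = [[1, -14, 6], [-7, -13, 18], [-6, -2, 10]].
Y = (N⁻¹L)P⁻¹ = [[1, -1, 5], [5, -2, 4], [5, 0, -1]].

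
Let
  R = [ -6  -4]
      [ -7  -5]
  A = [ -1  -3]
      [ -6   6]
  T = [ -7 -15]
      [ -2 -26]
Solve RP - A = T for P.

P = [[4, 5], [-4, -3]]

RP = T + A = [[-8, -18], [-8, -20]].
Since R multiplies P on the left, P = R⁻¹(T + A).
det R = 2; the adjugate gives R⁻¹ = [[-5/2, 2], [7/2, -3]].
P = R⁻¹(T + A) = [[4, 5], [-4, -3]].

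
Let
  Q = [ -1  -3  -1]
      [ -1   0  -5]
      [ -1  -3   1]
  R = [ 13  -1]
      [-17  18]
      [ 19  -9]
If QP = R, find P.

Since Q multiplies P on the left, P = Q⁻¹R.
det Q = -6, so Q⁻¹ = [[5/2, -1, -5/2], [-1, 1/3, 2/3], [-1/2, 0, 1/2]].
P = Q⁻¹R = [[5/2, -1, -5/2], [-1, 1/3, 2/3], [-1/2, 0, 1/2]] · [[13, -1], [-17, 18], [19, -9]] = [[2, 2], [-6, 1], [3, -4]].

P = [[2, 2], [-6, 1], [3, -4]]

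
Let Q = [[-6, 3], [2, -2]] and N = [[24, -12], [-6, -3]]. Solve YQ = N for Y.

Y = [[-4, 0], [3, 6]]

Since Q sits to the right of Y, Y = NQ⁻¹.
det Q = 6, so Q⁻¹ = [[-1/3, -1/2], [-1/3, -1]].
Y = NQ⁻¹ = [[24, -12], [-6, -3]] · [[-1/3, -1/2], [-1/3, -1]] = [[-4, 0], [3, 6]].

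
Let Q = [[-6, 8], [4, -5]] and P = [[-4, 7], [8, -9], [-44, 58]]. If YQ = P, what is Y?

Q is on the right of Y, so right-multiply by Q⁻¹: Y = PQ⁻¹.
Q has determinant -2; Q⁻¹ = [[5/2, 4], [2, 3]].
Y = PQ⁻¹ = [[-4, 7], [8, -9], [-44, 58]] · [[5/2, 4], [2, 3]] = [[4, 5], [2, 5], [6, -2]].

Y = [[4, 5], [2, 5], [6, -2]]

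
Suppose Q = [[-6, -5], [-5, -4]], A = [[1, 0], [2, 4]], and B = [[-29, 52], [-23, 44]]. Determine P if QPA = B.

P = Q⁻¹BA⁻¹ (apply Q⁻¹ on the left and A⁻¹ on the right).
Q has determinant -1; Q⁻¹ = [[4, -5], [-5, 6]].
det A = 4; the adjugate gives A⁻¹ = [[1, 0], [-1/2, 1/4]].
Q⁻¹B = [[-1, -12], [7, 4]].
P = (Q⁻¹B)A⁻¹ = [[5, -3], [5, 1]].

P = [[5, -3], [5, 1]]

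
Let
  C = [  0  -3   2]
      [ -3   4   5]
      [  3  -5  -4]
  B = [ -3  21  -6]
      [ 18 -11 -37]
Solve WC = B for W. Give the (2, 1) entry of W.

Right-multiplying both sides by C⁻¹ gives W = BC⁻¹.
det C = -3, so C⁻¹ = [[-3, 22/3, 23/3], [-1, 2, 2], [-1, 3, 3]].
W = BC⁻¹ = [[-3, 21, -6], [18, -11, -37]] · [[-3, 22/3, 23/3], [-1, 2, 2], [-1, 3, 3]] = [[-6, 2, 1], [-6, -1, 5]].

-6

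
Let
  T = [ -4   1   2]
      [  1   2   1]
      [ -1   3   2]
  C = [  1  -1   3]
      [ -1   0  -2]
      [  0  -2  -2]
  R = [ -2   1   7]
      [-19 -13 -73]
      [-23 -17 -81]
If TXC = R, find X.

X = [[-4, -1, 2], [-1, 5, 5], [-5, -1, 0]]

Isolating X: multiply by T⁻¹ from the left and C⁻¹ from the right, so X = T⁻¹RC⁻¹.
det T = 3, so T⁻¹ = [[1/3, 4/3, -1], [-1, -2, 2], [5/3, 11/3, -3]].
det C = 4; the adjugate gives C⁻¹ = [[-1, -2, 1/2], [-1/2, -1/2, -1/4], [1/2, 1/2, -1/4]].
T⁻¹R = [[-3, 0, -14], [-6, -9, -23], [-4, 5, -13]].
X = (T⁻¹R)C⁻¹ = [[-4, -1, 2], [-1, 5, 5], [-5, -1, 0]].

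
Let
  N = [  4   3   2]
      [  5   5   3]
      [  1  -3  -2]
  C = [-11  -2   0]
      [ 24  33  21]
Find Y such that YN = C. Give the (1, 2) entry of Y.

Since N sits to the right of Y, Y = CN⁻¹.
det N = -5, so N⁻¹ = [[1/5, 0, 1/5], [-13/5, 2, 2/5], [4, -3, -1]].
Y = CN⁻¹ = [[-11, -2, 0], [24, 33, 21]] · [[1/5, 0, 1/5], [-13/5, 2, 2/5], [4, -3, -1]] = [[3, -4, -3], [3, 3, -3]].

-4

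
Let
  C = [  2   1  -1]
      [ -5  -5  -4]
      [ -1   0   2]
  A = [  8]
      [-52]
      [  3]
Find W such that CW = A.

Since C multiplies W on the left, W = C⁻¹A.
det C = -1, so C⁻¹ = [[10, 2, 9], [-14, -3, -13], [5, 1, 5]].
W = C⁻¹A = [[10, 2, 9], [-14, -3, -13], [5, 1, 5]] · [[8], [-52], [3]] = [[3], [5], [3]].

W = [[3], [5], [3]]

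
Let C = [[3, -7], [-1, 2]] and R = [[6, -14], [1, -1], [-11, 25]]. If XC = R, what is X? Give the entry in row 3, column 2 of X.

C is on the right of X, so right-multiply by C⁻¹: X = RC⁻¹.
det C = -1; the adjugate gives C⁻¹ = [[-2, -7], [-1, -3]].
X = RC⁻¹ = [[6, -14], [1, -1], [-11, 25]] · [[-2, -7], [-1, -3]] = [[2, 0], [-1, -4], [-3, 2]].

2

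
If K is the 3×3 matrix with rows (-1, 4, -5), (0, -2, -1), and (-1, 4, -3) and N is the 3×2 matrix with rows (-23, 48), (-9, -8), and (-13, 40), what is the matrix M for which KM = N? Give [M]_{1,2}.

-4

Left-multiplying both sides by K⁻¹ gives M = K⁻¹N.
det K = 4; the adjugate gives K⁻¹ = [[5/2, -2, -7/2], [1/4, -1/2, -1/4], [-1/2, 0, 1/2]].
M = K⁻¹N = [[5/2, -2, -7/2], [1/4, -1/2, -1/4], [-1/2, 0, 1/2]] · [[-23, 48], [-9, -8], [-13, 40]] = [[6, -4], [2, 6], [5, -4]].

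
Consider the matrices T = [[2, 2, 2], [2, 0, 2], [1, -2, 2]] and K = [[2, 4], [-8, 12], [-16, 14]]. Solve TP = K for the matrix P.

P = [[-2, 6], [5, -4], [-2, 0]]

Left-multiplying both sides by T⁻¹ gives P = T⁻¹K.
det T = -4; the adjugate gives T⁻¹ = [[-1, 2, -1], [1/2, -1/2, 0], [1, -3/2, 1]].
P = T⁻¹K = [[-1, 2, -1], [1/2, -1/2, 0], [1, -3/2, 1]] · [[2, 4], [-8, 12], [-16, 14]] = [[-2, 6], [5, -4], [-2, 0]].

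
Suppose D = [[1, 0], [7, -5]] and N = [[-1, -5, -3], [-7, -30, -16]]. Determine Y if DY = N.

Y = [[-1, -5, -3], [0, -1, -1]]

Left-multiplying both sides by D⁻¹ gives Y = D⁻¹N.
det D = -5; the adjugate gives D⁻¹ = [[1, 0], [7/5, -1/5]].
Y = D⁻¹N = [[1, 0], [7/5, -1/5]] · [[-1, -5, -3], [-7, -30, -16]] = [[-1, -5, -3], [0, -1, -1]].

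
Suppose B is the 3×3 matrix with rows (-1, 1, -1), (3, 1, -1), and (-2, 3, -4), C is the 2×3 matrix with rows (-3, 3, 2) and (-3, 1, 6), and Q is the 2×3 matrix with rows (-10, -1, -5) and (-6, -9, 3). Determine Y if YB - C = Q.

Y = [[2, -3, 1], [-1, -4, -1]]

YB = Q + C = [[-13, 2, -3], [-9, -8, 9]].
Since B sits to the right of Y, Y = (Q + C)B⁻¹.
det B = 4, so B⁻¹ = [[-1/4, 1/4, 0], [7/2, 1/2, -1], [11/4, 1/4, -1]].
Y = (Q + C)B⁻¹ = [[2, -3, 1], [-1, -4, -1]].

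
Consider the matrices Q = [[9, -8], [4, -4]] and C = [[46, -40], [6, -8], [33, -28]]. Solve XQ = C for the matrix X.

X = [[6, -2], [-2, 6], [5, -3]]

Since Q sits to the right of X, X = CQ⁻¹.
det Q = -4; the adjugate gives Q⁻¹ = [[1, -2], [1, -9/4]].
X = CQ⁻¹ = [[46, -40], [6, -8], [33, -28]] · [[1, -2], [1, -9/4]] = [[6, -2], [-2, 6], [5, -3]].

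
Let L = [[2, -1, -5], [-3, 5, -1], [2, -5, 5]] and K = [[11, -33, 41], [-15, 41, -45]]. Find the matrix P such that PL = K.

Since L sits to the right of P, P = KL⁻¹.
det L = 2; the adjugate gives L⁻¹ = [[10, 15, 13], [13/2, 10, 17/2], [5/2, 4, 7/2]].
P = KL⁻¹ = [[11, -33, 41], [-15, 41, -45]] · [[10, 15, 13], [13/2, 10, 17/2], [5/2, 4, 7/2]] = [[-2, -1, 6], [4, 5, -4]].

P = [[-2, -1, 6], [4, 5, -4]]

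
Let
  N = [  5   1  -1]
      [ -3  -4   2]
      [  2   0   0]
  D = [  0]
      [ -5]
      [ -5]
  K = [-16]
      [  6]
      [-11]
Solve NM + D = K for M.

NM = K − D = [[-16], [11], [-6]].
Left-multiplying both sides by N⁻¹ gives M = N⁻¹(K − D).
det N = -4; the adjugate gives N⁻¹ = [[0, 0, 1/2], [-1, -1/2, 7/4], [-2, -1/2, 17/4]].
M = N⁻¹(K − D) = [[-3], [0], [1]].

M = [[-3], [0], [1]]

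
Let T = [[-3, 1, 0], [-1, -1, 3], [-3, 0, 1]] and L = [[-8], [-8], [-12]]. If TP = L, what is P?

P = [[4], [4], [0]]

Left-multiplying both sides by T⁻¹ gives P = T⁻¹L.
T has determinant -5; T⁻¹ = [[1/5, 1/5, -3/5], [8/5, 3/5, -9/5], [3/5, 3/5, -4/5]].
P = T⁻¹L = [[1/5, 1/5, -3/5], [8/5, 3/5, -9/5], [3/5, 3/5, -4/5]] · [[-8], [-8], [-12]] = [[4], [4], [0]].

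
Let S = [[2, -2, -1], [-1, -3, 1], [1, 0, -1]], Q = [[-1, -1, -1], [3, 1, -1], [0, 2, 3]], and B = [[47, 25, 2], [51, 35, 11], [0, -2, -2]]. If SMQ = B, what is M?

M = [[-4, 3, -1], [2, -5, -2], [-1, 4, 1]]

M = S⁻¹BQ⁻¹ (apply S⁻¹ on the left and Q⁻¹ on the right).
S has determinant 3; S⁻¹ = [[1, -2/3, -5/3], [0, -1/3, -1/3], [1, -2/3, -8/3]].
det Q = -2, so Q⁻¹ = [[-5/2, -1/2, -1], [9/2, 3/2, 2], [-3, -1, -1]].
S⁻¹B = [[13, 5, -2], [-17, -11, -3], [13, 7, 0]].
M = (S⁻¹B)Q⁻¹ = [[-4, 3, -1], [2, -5, -2], [-1, 4, 1]].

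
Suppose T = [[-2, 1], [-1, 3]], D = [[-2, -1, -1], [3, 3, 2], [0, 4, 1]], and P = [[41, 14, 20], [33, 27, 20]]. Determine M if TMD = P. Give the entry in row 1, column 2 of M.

-4

M = T⁻¹PD⁻¹ (apply T⁻¹ on the left and D⁻¹ on the right).
T has determinant -5; T⁻¹ = [[-3/5, 1/5], [-1/5, 2/5]].
det D = 1; the adjugate gives D⁻¹ = [[-5, -3, 1], [-3, -2, 1], [12, 8, -3]].
T⁻¹P = [[-18, -3, -8], [5, 8, 4]].
M = (T⁻¹P)D⁻¹ = [[3, -4, 3], [-1, 1, 1]].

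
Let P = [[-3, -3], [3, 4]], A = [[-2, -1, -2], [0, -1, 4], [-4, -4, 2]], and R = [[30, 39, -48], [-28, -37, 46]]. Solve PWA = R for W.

W = P⁻¹RA⁻¹ (apply P⁻¹ on the left and A⁻¹ on the right).
P has determinant -3; P⁻¹ = [[-4/3, -1], [1, 1]].
A has determinant -4; A⁻¹ = [[-7/2, -5/2, 3/2], [4, 3, -2], [1, 1, -1/2]].
P⁻¹R = [[-12, -15, 18], [2, 2, -2]].
W = (P⁻¹R)A⁻¹ = [[0, 3, 3], [-1, -1, 0]].

W = [[0, 3, 3], [-1, -1, 0]]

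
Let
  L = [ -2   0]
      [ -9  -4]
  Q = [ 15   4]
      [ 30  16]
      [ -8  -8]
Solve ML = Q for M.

Right-multiplying both sides by L⁻¹ gives M = QL⁻¹.
det L = 8, so L⁻¹ = [[-1/2, 0], [9/8, -1/4]].
M = QL⁻¹ = [[15, 4], [30, 16], [-8, -8]] · [[-1/2, 0], [9/8, -1/4]] = [[-3, -1], [3, -4], [-5, 2]].

M = [[-3, -1], [3, -4], [-5, 2]]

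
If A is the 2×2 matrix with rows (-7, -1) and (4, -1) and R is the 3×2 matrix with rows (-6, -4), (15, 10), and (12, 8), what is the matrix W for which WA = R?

W = [[2, 2], [-5, -5], [-4, -4]]

Since A sits to the right of W, W = RA⁻¹.
det A = 11, so A⁻¹ = [[-1/11, 1/11], [-4/11, -7/11]].
W = RA⁻¹ = [[-6, -4], [15, 10], [12, 8]] · [[-1/11, 1/11], [-4/11, -7/11]] = [[2, 2], [-5, -5], [-4, -4]].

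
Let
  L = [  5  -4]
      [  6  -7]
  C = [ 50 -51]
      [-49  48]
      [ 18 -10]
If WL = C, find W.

Since L sits to the right of W, W = CL⁻¹.
det L = -11; the adjugate gives L⁻¹ = [[7/11, -4/11], [6/11, -5/11]].
W = CL⁻¹ = [[50, -51], [-49, 48], [18, -10]] · [[7/11, -4/11], [6/11, -5/11]] = [[4, 5], [-5, -4], [6, -2]].

W = [[4, 5], [-5, -4], [6, -2]]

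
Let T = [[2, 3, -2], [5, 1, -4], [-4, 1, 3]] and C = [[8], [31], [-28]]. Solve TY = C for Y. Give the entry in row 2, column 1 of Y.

-2

Since T multiplies Y on the left, Y = T⁻¹C.
T has determinant -1; T⁻¹ = [[-7, 11, 10], [-1, 2, 2], [-9, 14, 13]].
Y = T⁻¹C = [[-7, 11, 10], [-1, 2, 2], [-9, 14, 13]] · [[8], [31], [-28]] = [[5], [-2], [-2]].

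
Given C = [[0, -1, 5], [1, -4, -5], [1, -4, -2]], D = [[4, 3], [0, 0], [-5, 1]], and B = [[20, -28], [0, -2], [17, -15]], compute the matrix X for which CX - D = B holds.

X = [[4, -2], [-4, 5], [4, -4]]

CX = B + D = [[24, -25], [0, -2], [12, -14]].
Left-multiplying both sides by C⁻¹ gives X = C⁻¹(B + D).
det C = 3; the adjugate gives C⁻¹ = [[-4, -22/3, 25/3], [-1, -5/3, 5/3], [0, -1/3, 1/3]].
X = C⁻¹(B + D) = [[4, -2], [-4, 5], [4, -4]].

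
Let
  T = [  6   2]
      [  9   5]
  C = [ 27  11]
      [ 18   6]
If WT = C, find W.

W = [[3, 1], [3, 0]]

Right-multiplying both sides by T⁻¹ gives W = CT⁻¹.
det T = 12, so T⁻¹ = [[5/12, -1/6], [-3/4, 1/2]].
W = CT⁻¹ = [[27, 11], [18, 6]] · [[5/12, -1/6], [-3/4, 1/2]] = [[3, 1], [3, 0]].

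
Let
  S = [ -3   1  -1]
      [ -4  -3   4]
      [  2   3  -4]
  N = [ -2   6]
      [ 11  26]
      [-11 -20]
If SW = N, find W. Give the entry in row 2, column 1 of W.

3

Since S multiplies W on the left, W = S⁻¹N.
det S = -2, so S⁻¹ = [[0, -1/2, -1/2], [4, -7, -8], [3, -11/2, -13/2]].
W = S⁻¹N = [[0, -1/2, -1/2], [4, -7, -8], [3, -11/2, -13/2]] · [[-2, 6], [11, 26], [-11, -20]] = [[0, -3], [3, 2], [5, 5]].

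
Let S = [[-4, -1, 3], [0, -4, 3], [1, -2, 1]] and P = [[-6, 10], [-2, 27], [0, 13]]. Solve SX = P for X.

Left-multiplying both sides by S⁻¹ gives X = S⁻¹P.
S has determinant 1; S⁻¹ = [[2, -5, 9], [3, -7, 12], [4, -9, 16]].
X = S⁻¹P = [[2, -5, 9], [3, -7, 12], [4, -9, 16]] · [[-6, 10], [-2, 27], [0, 13]] = [[-2, 2], [-4, -3], [-6, 5]].

X = [[-2, 2], [-4, -3], [-6, 5]]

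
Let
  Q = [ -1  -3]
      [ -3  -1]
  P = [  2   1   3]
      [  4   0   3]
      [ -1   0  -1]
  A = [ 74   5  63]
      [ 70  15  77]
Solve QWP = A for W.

W = Q⁻¹AP⁻¹ (apply Q⁻¹ on the left and P⁻¹ on the right).
det Q = -8; the adjugate gives Q⁻¹ = [[1/8, -3/8], [-3/8, 1/8]].
det P = 1, so P⁻¹ = [[0, 1, 3], [1, 1, 6], [0, -1, -4]].
Q⁻¹A = [[-17, -5, -21], [-19, 0, -14]].
W = (Q⁻¹A)P⁻¹ = [[-5, -1, 3], [0, -5, -1]].

W = [[-5, -1, 3], [0, -5, -1]]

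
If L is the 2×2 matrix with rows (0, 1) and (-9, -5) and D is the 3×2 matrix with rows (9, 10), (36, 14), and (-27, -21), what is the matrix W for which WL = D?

L is on the right of W, so right-multiply by L⁻¹: W = DL⁻¹.
det L = 9; the adjugate gives L⁻¹ = [[-5/9, -1/9], [1, 0]].
W = DL⁻¹ = [[9, 10], [36, 14], [-27, -21]] · [[-5/9, -1/9], [1, 0]] = [[5, -1], [-6, -4], [-6, 3]].

W = [[5, -1], [-6, -4], [-6, 3]]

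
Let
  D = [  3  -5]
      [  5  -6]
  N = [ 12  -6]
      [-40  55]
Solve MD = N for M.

M = [[-6, 6], [-5, -5]]

D is on the right of M, so right-multiply by D⁻¹: M = ND⁻¹.
det D = 7; the adjugate gives D⁻¹ = [[-6/7, 5/7], [-5/7, 3/7]].
M = ND⁻¹ = [[12, -6], [-40, 55]] · [[-6/7, 5/7], [-5/7, 3/7]] = [[-6, 6], [-5, -5]].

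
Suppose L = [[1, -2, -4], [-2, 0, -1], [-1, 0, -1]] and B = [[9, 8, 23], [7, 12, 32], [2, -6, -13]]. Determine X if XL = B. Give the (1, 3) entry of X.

Right-multiplying both sides by L⁻¹ gives X = BL⁻¹.
det L = 2, so L⁻¹ = [[0, -1, 1], [-1/2, -5/2, 9/2], [0, 1, -2]].
X = BL⁻¹ = [[9, 8, 23], [7, 12, 32], [2, -6, -13]] · [[0, -1, 1], [-1/2, -5/2, 9/2], [0, 1, -2]] = [[-4, -6, -1], [-6, -5, -3], [3, 0, 1]].

-1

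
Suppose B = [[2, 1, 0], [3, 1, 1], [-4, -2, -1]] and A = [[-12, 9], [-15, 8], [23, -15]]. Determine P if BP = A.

P = [[-4, 2], [-4, 5], [1, -3]]

Left-multiplying both sides by B⁻¹ gives P = B⁻¹A.
B has determinant 1; B⁻¹ = [[1, 1, 1], [-1, -2, -2], [-2, 0, -1]].
P = B⁻¹A = [[1, 1, 1], [-1, -2, -2], [-2, 0, -1]] · [[-12, 9], [-15, 8], [23, -15]] = [[-4, 2], [-4, 5], [1, -3]].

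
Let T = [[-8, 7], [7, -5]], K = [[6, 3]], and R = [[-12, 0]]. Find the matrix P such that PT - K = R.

PT = R + K = [[-6, 3]].
T is on the right of P, so right-multiply by T⁻¹: P = (R + K)T⁻¹.
T has determinant -9; T⁻¹ = [[5/9, 7/9], [7/9, 8/9]].
P = (R + K)T⁻¹ = [[-1, -2]].

P = [[-1, -2]]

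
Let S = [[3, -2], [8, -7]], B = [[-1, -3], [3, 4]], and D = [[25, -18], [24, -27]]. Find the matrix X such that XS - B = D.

X = [[0, 3], [1, 3]]

XS = D + B = [[24, -21], [27, -23]].
Right-multiplying both sides by S⁻¹ gives X = (D + B)S⁻¹.
det S = -5; the adjugate gives S⁻¹ = [[7/5, -2/5], [8/5, -3/5]].
X = (D + B)S⁻¹ = [[0, 3], [1, 3]].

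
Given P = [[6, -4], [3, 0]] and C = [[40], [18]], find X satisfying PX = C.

X = [[6], [-1]]

Left-multiplying both sides by P⁻¹ gives X = P⁻¹C.
P has determinant 12; P⁻¹ = [[0, 1/3], [-1/4, 1/2]].
X = P⁻¹C = [[0, 1/3], [-1/4, 1/2]] · [[40], [18]] = [[6], [-1]].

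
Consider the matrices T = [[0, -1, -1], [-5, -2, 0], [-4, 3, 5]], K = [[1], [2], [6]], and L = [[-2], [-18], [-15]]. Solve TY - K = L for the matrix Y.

Y = [[2], [3], [-2]]

TY = L + K = [[-1], [-16], [-9]].
T is on the left of Y, so left-multiply by T⁻¹: Y = T⁻¹(L + K).
det T = -2; the adjugate gives T⁻¹ = [[5, -1, 1], [-25/2, 2, -5/2], [23/2, -2, 5/2]].
Y = T⁻¹(L + K) = [[2], [3], [-2]].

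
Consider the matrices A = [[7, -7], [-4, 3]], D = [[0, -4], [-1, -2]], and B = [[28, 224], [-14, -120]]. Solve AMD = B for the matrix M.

M = [[-5, -2], [1, 2]]

Isolating M: multiply by A⁻¹ from the left and D⁻¹ from the right, so M = A⁻¹BD⁻¹.
det A = -7, so A⁻¹ = [[-3/7, -1], [-4/7, -1]].
D has determinant -4; D⁻¹ = [[1/2, -1], [-1/4, 0]].
A⁻¹B = [[2, 24], [-2, -8]].
M = (A⁻¹B)D⁻¹ = [[-5, -2], [1, 2]].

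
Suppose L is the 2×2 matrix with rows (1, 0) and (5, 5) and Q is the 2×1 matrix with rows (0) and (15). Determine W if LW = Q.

L is on the left of W, so left-multiply by L⁻¹: W = L⁻¹Q.
det L = 5; the adjugate gives L⁻¹ = [[1, 0], [-1, 1/5]].
W = L⁻¹Q = [[1, 0], [-1, 1/5]] · [[0], [15]] = [[0], [3]].

W = [[0], [3]]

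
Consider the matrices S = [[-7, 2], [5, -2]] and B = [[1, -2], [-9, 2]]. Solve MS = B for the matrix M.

Since S sits to the right of M, M = BS⁻¹.
det S = 4; the adjugate gives S⁻¹ = [[-1/2, -1/2], [-5/4, -7/4]].
M = BS⁻¹ = [[1, -2], [-9, 2]] · [[-1/2, -1/2], [-5/4, -7/4]] = [[2, 3], [2, 1]].

M = [[2, 3], [2, 1]]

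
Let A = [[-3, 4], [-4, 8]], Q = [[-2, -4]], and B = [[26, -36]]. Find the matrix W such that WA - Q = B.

W = [[-4, -3]]

WA = B + Q = [[24, -40]].
Since A sits to the right of W, W = (B + Q)A⁻¹.
A has determinant -8; A⁻¹ = [[-1, 1/2], [-1/2, 3/8]].
W = (B + Q)A⁻¹ = [[-4, -3]].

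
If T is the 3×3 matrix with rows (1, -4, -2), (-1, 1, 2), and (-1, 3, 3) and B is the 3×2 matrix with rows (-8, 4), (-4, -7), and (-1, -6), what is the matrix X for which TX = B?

X = [[-2, 6], [4, 1], [-5, -1]]

Since T multiplies X on the left, X = T⁻¹B.
det T = -3; the adjugate gives T⁻¹ = [[1, -2, 2], [-1/3, -1/3, 0], [2/3, -1/3, 1]].
X = T⁻¹B = [[1, -2, 2], [-1/3, -1/3, 0], [2/3, -1/3, 1]] · [[-8, 4], [-4, -7], [-1, -6]] = [[-2, 6], [4, 1], [-5, -1]].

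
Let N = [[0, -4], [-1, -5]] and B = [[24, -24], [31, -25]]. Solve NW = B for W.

N is on the left of W, so left-multiply by N⁻¹: W = N⁻¹B.
det N = -4; the adjugate gives N⁻¹ = [[5/4, -1], [-1/4, 0]].
W = N⁻¹B = [[5/4, -1], [-1/4, 0]] · [[24, -24], [31, -25]] = [[-1, -5], [-6, 6]].

W = [[-1, -5], [-6, 6]]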